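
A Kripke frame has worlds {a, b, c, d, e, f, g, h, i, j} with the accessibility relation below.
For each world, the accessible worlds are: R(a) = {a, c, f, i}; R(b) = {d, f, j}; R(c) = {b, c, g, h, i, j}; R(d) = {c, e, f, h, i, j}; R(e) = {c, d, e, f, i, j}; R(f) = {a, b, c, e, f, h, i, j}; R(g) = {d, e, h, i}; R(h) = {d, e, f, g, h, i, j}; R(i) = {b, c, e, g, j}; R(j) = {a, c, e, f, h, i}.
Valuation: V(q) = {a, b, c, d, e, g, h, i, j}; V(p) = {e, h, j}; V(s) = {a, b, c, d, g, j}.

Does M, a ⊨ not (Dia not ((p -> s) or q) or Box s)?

Yes

At a: Dia not ((p -> s) or q) or Box s is false, so not (Dia not ((p -> s) or q) or Box s) is true.
  At a: Dia not ((p -> s) or q) is false, Box s is false, so Dia not ((p -> s) or q) or Box s is false.
    At a: Dia not ((p -> s) or q) requires not ((p -> s) or q) at some successor in {a, c, f, i}.
      At a: not ((p -> s) or q) is false.
      At c: not ((p -> s) or q) is false.
      At f: not ((p -> s) or q) is false.
      At i: not ((p -> s) or q) is false.
    So Dia not ((p -> s) or q) is false at a.
    At a: Box s requires s at every successor {a, c, f, i}.
      s fails at f, so Box s is false at a.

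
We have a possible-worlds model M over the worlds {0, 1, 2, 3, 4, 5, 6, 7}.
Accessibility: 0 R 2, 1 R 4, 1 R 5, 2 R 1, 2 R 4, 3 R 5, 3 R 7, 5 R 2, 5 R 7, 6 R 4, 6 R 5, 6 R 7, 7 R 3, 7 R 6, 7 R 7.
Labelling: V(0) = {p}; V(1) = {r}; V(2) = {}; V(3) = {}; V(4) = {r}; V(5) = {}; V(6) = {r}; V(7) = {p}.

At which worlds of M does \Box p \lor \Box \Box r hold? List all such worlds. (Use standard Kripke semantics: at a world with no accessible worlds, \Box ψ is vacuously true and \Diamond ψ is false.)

0, 4

Recall that \Box ψ holds at a world iff ψ holds at every accessible world, and \Diamond ψ holds iff ψ holds at some accessible world.
Let φ = \Box p \lor \Box \Box r. Evaluate φ at each world:
  0 (successors {2}): φ is true.
  1 (successors {4, 5}): φ is false.
  2 (successors {1, 4}): φ is false.
  3 (successors {5, 7}): φ is false.
  4 (successors ∅): φ is true.
  5 (successors {2, 7}): φ is false.
  6 (successors {4, 5, 7}): φ is false.
  7 (successors {3, 6, 7}): φ is false.
For instance, at 6:
  At 6: \Box p is false, \Box \Box r is false, so \Box p \lor \Box \Box r is false.
    At 6: \Box p requires p at every successor {4, 5, 7}.
      p fails at 4, so \Box p is false at 6.
    At 6: \Box \Box r requires \Box r at every successor {4, 5, 7}.
      \Box r fails at 5, so \Box \Box r is false at 6.
Satisfying worlds: {0, 4}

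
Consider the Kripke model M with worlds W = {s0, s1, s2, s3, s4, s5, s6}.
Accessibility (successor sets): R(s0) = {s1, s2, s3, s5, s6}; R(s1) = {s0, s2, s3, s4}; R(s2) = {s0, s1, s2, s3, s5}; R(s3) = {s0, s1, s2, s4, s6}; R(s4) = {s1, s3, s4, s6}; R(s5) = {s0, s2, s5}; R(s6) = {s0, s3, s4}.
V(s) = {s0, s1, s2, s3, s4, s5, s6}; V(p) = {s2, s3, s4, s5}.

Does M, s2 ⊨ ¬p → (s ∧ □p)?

Yes

At s2: ¬p is false, s ∧ □p is false, so ¬p → (s ∧ □p) is true.
  At s2: s is true, □p is false, so s ∧ □p is false.
    At s2: □p requires p at every successor {s0, s1, s2, s3, s5}.
      p fails at s0, so □p is false at s2.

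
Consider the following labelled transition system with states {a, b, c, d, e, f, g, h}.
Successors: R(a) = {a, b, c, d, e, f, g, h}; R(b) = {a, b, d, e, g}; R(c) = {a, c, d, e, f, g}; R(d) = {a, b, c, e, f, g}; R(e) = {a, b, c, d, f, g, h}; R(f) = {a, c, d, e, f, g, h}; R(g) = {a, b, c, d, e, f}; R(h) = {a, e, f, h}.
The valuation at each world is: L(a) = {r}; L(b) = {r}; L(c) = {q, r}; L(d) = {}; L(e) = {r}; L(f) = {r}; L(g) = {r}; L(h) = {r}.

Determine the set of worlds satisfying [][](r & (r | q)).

none

Let φ = [][](r & (r | q)). Evaluate φ at each world:
  a (successors {a, b, c, d, e, f, g, h}): φ is false.
  b (successors {a, b, d, e, g}): φ is false.
  c (successors {a, c, d, e, f, g}): φ is false.
  d (successors {a, b, c, e, f, g}): φ is false.
  e (successors {a, b, c, d, f, g, h}): φ is false.
  f (successors {a, c, d, e, f, g, h}): φ is false.
  g (successors {a, b, c, d, e, f}): φ is false.
  h (successors {a, e, f, h}): φ is false.
For instance, at b:
  At b: [][](r & (r | q)) requires [](r & (r | q)) at every successor {a, b, d, e, g}.
    [](r & (r | q)) fails at a, so [][](r & (r | q)) is false at b.
      At a: [](r & (r | q)) requires r & (r | q) at every successor {a, b, c, d, e, f, g, h}.
        r & (r | q) fails at d, so [](r & (r | q)) is false at a.
Satisfying worlds: none.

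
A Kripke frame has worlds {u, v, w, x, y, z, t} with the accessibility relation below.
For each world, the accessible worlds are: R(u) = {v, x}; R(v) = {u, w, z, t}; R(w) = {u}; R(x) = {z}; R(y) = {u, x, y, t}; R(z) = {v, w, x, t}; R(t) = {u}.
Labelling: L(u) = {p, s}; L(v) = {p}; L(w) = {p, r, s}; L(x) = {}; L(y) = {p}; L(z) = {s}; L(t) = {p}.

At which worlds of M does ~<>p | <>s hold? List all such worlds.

Let φ = ~<>p | <>s. Evaluate φ at each world:
  u (successors {v, x}): φ is false.
  v (successors {u, w, z, t}): φ is true.
  w (successors {u}): φ is true.
  x (successors {z}): φ is true.
  y (successors {u, x, y, t}): φ is true.
  z (successors {v, w, x, t}): φ is true.
  t (successors {u}): φ is true.
For instance, at y:
  At y: ~<>p is false, <>s is true, so ~<>p | <>s is true.
    At y: <>p is true, so ~<>p is false.
      At y: <>p requires p at some successor in {u, x, y, t}.
        p holds at u, so <>p is true at y.
    At y: <>s requires s at some successor in {u, x, y, t}.
      s holds at u, so <>s is true at y.
Satisfying worlds: {v, w, x, y, z, t}

v, w, x, y, z, t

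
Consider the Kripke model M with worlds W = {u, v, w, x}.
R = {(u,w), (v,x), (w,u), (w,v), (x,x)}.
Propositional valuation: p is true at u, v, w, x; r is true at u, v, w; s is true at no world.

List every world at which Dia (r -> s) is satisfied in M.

v, x

Let φ = Dia (r -> s). Evaluate φ at each world:
  u (successors {w}): φ is false.
  v (successors {x}): φ is true.
  w (successors {u, v}): φ is false.
  x (successors {x}): φ is true.
For instance, at v:
  At v: Dia (r -> s) requires r -> s at some successor in {x}.
    r -> s holds at x, so Dia (r -> s) is true at v.
Satisfying worlds: {v, x}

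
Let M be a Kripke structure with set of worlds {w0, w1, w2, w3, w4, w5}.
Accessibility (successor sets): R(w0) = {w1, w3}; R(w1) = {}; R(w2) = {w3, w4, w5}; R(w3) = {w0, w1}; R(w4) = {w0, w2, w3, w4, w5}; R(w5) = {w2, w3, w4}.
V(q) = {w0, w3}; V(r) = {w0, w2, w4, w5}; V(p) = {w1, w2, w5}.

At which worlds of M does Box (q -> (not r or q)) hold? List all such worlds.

w0, w1, w2, w3, w4, w5

Let φ = Box (q -> (not r or q)). Evaluate φ at each world:
  w0 (successors {w1, w3}): φ is true.
  w1 (successors ∅): φ is true.
  w2 (successors {w3, w4, w5}): φ is true.
  w3 (successors {w0, w1}): φ is true.
  w4 (successors {w0, w2, w3, w4, w5}): φ is true.
  w5 (successors {w2, w3, w4}): φ is true.
For instance, at w4:
  At w4: Box (q -> (not r or q)) requires q -> (not r or q) at every successor {w0, w2, w3, w4, w5}.
    At w0: q -> (not r or q) is true.
    At w2: q -> (not r or q) is true.
    At w3: q -> (not r or q) is true.
    At w4: q -> (not r or q) is true.
    At w5: q -> (not r or q) is true.
  So Box (q -> (not r or q)) is true at w4.
Satisfying worlds: {w0, w1, w2, w3, w4, w5}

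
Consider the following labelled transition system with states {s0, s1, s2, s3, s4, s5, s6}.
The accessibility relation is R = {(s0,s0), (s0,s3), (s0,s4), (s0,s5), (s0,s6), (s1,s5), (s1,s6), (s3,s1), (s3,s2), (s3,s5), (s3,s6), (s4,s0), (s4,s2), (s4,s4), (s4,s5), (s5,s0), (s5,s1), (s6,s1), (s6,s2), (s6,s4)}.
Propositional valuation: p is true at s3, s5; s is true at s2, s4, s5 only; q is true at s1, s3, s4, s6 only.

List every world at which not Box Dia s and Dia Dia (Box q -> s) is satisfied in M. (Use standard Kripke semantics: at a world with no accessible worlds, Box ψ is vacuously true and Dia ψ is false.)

s0, s1, s3, s4, s6

Let φ = not Box Dia s and Dia Dia (Box q -> s). Evaluate φ at each world:
  s0 (successors {s0, s3, s4, s5, s6}): φ is true.
  s1 (successors {s5, s6}): φ is true.
  s2 (successors ∅): φ is false.
  s3 (successors {s1, s2, s5, s6}): φ is true.
  s4 (successors {s0, s2, s4, s5}): φ is true.
  s5 (successors {s0, s1}): φ is false.
  s6 (successors {s1, s2, s4}): φ is true.
For instance, at s5:
  At s5: not Box Dia s is false, Dia Dia (Box q -> s) is true, so not Box Dia s and Dia Dia (Box q -> s) is false.
    At s5: Box Dia s is true, so not Box Dia s is false.
      At s5: Box Dia s requires Dia s at every successor {s0, s1}.
        At s0: Dia s is true.
        At s1: Dia s is true.
      So Box Dia s is true at s5.
    At s5: Dia Dia (Box q -> s) requires Dia (Box q -> s) at some successor in {s0, s1}.
      Dia (Box q -> s) holds at s0, so Dia Dia (Box q -> s) is true at s5.
Satisfying worlds: {s0, s1, s3, s4, s6}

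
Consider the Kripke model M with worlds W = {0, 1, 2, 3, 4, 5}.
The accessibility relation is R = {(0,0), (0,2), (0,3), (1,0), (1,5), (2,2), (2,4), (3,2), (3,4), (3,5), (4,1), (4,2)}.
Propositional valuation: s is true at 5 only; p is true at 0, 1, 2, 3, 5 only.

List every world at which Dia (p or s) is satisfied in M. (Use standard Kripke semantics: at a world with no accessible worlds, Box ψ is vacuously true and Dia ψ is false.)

Let φ = Dia (p or s). Evaluate φ at each world:
  0 (successors {0, 2, 3}): φ is true.
  1 (successors {0, 5}): φ is true.
  2 (successors {2, 4}): φ is true.
  3 (successors {2, 4, 5}): φ is true.
  4 (successors {1, 2}): φ is true.
  5 (successors ∅): φ is false.
For instance, at 3:
  At 3: Dia (p or s) requires p or s at some successor in {2, 4, 5}.
    p or s holds at 2, so Dia (p or s) is true at 3.
Satisfying worlds: {0, 1, 2, 3, 4}

0, 1, 2, 3, 4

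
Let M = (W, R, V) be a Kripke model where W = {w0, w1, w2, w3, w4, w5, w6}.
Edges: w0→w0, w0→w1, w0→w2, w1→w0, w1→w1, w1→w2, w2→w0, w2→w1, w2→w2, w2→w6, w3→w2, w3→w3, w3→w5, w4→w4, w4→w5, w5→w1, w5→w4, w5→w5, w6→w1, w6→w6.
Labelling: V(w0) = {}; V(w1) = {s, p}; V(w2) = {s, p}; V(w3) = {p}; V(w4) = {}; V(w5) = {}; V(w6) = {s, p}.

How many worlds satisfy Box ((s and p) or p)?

1

Recall that Box ψ holds at a world iff ψ holds at every accessible world, and Dia ψ holds iff ψ holds at some accessible world.
Let φ = Box ((s and p) or p). Evaluate φ at each world:
  w0 (successors {w0, w1, w2}): φ is false.
  w1 (successors {w0, w1, w2}): φ is false.
  w2 (successors {w0, w1, w2, w6}): φ is false.
  w3 (successors {w2, w3, w5}): φ is false.
  w4 (successors {w4, w5}): φ is false.
  w5 (successors {w1, w4, w5}): φ is false.
  w6 (successors {w1, w6}): φ is true.
For instance, at w0:
  At w0: Box ((s and p) or p) requires (s and p) or p at every successor {w0, w1, w2}.
    (s and p) or p fails at w0, so Box ((s and p) or p) is false at w0.
Satisfying worlds: {w6}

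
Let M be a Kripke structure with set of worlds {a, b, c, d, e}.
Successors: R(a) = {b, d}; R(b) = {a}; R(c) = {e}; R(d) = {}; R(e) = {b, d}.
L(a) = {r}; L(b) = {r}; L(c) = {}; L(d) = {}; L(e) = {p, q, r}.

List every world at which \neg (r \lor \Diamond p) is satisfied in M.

Recall that \Diamond ψ holds at a world iff ψ holds at some accessible world.
Let φ = \neg (r \lor \Diamond p). Evaluate φ at each world:
  a (successors {b, d}): φ is false.
  b (successors {a}): φ is false.
  c (successors {e}): φ is false.
  d (successors ∅): φ is true.
  e (successors {b, d}): φ is false.
For instance, at c:
  At c: r \lor \Diamond p is true, so \neg (r \lor \Diamond p) is false.
    At c: r is false, \Diamond p is true, so r \lor \Diamond p is true.
      At c: \Diamond p requires p at some successor in {e}.
        p holds at e, so \Diamond p is true at c.
Satisfying worlds: {d}

d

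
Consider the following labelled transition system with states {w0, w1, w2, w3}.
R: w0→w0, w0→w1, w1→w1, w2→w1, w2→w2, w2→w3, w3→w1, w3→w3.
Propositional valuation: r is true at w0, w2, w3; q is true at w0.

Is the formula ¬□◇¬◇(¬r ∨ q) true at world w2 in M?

Yes

Recall that □ψ holds at a world iff ψ holds at every accessible world, and ◇ψ holds iff ψ holds at some accessible world.
At w2: □◇¬◇(¬r ∨ q) is false, so ¬□◇¬◇(¬r ∨ q) is true.
  At w2: □◇¬◇(¬r ∨ q) requires ◇¬◇(¬r ∨ q) at every successor {w1, w2, w3}.
    ◇¬◇(¬r ∨ q) fails at w1, so □◇¬◇(¬r ∨ q) is false at w2.
      At w1: ◇¬◇(¬r ∨ q) requires ¬◇(¬r ∨ q) at some successor in {w1}.
        At w1: ¬◇(¬r ∨ q) is false.
      So ◇¬◇(¬r ∨ q) is false at w1.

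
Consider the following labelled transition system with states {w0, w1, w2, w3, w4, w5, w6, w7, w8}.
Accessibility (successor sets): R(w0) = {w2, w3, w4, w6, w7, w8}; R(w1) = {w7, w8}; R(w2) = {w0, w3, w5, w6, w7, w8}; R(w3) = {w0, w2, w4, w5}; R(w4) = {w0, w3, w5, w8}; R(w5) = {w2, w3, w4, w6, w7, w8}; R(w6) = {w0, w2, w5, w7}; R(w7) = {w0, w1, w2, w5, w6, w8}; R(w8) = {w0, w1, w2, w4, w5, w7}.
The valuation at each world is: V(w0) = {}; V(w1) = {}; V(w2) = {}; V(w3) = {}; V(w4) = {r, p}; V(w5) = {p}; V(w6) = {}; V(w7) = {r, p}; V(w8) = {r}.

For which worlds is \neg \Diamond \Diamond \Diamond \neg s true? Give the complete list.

Let φ = \neg \Diamond \Diamond \Diamond \neg s. Evaluate φ at each world:
  w0 (successors {w2, w3, w4, w6, w7, w8}): φ is false.
  w1 (successors {w7, w8}): φ is false.
  w2 (successors {w0, w3, w5, w6, w7, w8}): φ is false.
  w3 (successors {w0, w2, w4, w5}): φ is false.
  w4 (successors {w0, w3, w5, w8}): φ is false.
  w5 (successors {w2, w3, w4, w6, w7, w8}): φ is false.
  w6 (successors {w0, w2, w5, w7}): φ is false.
  w7 (successors {w0, w1, w2, w5, w6, w8}): φ is false.
  w8 (successors {w0, w1, w2, w4, w5, w7}): φ is false.
For instance, at w1:
  At w1: \Diamond \Diamond \Diamond \neg s is true, so \neg \Diamond \Diamond \Diamond \neg s is false.
    At w1: \Diamond \Diamond \Diamond \neg s requires \Diamond \Diamond \neg s at some successor in {w7, w8}.
      \Diamond \Diamond \neg s holds at w7, so \Diamond \Diamond \Diamond \neg s is true at w1.
Satisfying worlds: none.

none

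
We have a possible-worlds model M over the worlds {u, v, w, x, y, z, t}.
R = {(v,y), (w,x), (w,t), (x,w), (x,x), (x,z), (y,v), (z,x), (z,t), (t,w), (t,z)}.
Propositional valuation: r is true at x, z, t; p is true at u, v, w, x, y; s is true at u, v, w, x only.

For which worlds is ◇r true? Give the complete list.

w, x, z, t

Let φ = ◇r. Evaluate φ at each world:
  u (successors ∅): φ is false.
  v (successors {y}): φ is false.
  w (successors {x, t}): φ is true.
  x (successors {w, x, z}): φ is true.
  y (successors {v}): φ is false.
  z (successors {x, t}): φ is true.
  t (successors {w, z}): φ is true.
For instance, at z:
  At z: ◇r requires r at some successor in {x, t}.
    r holds at x, so ◇r is true at z.
Satisfying worlds: {w, x, z, t}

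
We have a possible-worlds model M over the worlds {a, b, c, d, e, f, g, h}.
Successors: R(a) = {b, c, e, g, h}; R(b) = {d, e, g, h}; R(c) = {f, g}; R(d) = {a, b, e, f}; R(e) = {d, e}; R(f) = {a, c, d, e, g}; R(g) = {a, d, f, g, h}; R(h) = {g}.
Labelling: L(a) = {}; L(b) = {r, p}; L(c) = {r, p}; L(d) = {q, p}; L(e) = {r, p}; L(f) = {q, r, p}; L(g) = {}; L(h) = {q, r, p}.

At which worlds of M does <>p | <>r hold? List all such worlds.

Recall that <>ψ holds at a world iff ψ holds at some accessible world.
Let φ = <>p | <>r. Evaluate φ at each world:
  a (successors {b, c, e, g, h}): φ is true.
  b (successors {d, e, g, h}): φ is true.
  c (successors {f, g}): φ is true.
  d (successors {a, b, e, f}): φ is true.
  e (successors {d, e}): φ is true.
  f (successors {a, c, d, e, g}): φ is true.
  g (successors {a, d, f, g, h}): φ is true.
  h (successors {g}): φ is false.
For instance, at b:
  At b: <>p is true, <>r is true, so <>p | <>r is true.
    At b: <>p requires p at some successor in {d, e, g, h}.
      p holds at d, so <>p is true at b.
    At b: <>r requires r at some successor in {d, e, g, h}.
      r holds at e, so <>r is true at b.
Satisfying worlds: {a, b, c, d, e, f, g}

a, b, c, d, e, f, g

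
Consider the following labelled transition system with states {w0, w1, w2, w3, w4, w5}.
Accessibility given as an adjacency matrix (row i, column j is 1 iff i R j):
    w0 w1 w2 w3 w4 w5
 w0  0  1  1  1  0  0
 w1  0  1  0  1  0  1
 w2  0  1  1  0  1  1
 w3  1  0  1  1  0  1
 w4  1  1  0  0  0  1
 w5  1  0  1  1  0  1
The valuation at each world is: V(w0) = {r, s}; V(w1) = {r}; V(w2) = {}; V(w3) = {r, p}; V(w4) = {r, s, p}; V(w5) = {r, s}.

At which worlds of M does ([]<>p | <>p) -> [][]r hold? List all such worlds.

Let φ = ([]<>p | <>p) -> [][]r. Evaluate φ at each world:
  w0 (successors {w1, w2, w3}): φ is false.
  w1 (successors {w1, w3, w5}): φ is false.
  w2 (successors {w1, w2, w4, w5}): φ is false.
  w3 (successors {w0, w2, w3, w5}): φ is false.
  w4 (successors {w0, w1, w5}): φ is false.
  w5 (successors {w0, w2, w3, w5}): φ is false.
For instance, at w2:
  At w2: []<>p | <>p is true, [][]r is false, so ([]<>p | <>p) -> [][]r is false.
    At w2: []<>p is false, <>p is true, so []<>p | <>p is true.
      At w2: []<>p requires <>p at every successor {w1, w2, w4, w5}.
        <>p fails at w4, so []<>p is false at w2.
      At w2: <>p requires p at some successor in {w1, w2, w4, w5}.
        p holds at w4, so <>p is true at w2.
    At w2: [][]r requires []r at every successor {w1, w2, w4, w5}.
      []r fails at w2, so [][]r is false at w2.
Satisfying worlds: none.

none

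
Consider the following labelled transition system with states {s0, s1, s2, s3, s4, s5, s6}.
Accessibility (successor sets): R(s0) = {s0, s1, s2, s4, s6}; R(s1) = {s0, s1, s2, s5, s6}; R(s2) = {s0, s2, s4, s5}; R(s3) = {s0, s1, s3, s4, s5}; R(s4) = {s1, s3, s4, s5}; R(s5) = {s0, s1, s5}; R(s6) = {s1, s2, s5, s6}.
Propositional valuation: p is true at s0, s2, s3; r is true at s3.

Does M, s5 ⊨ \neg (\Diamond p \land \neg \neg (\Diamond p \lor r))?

No

Recall that \Diamond ψ holds at a world iff ψ holds at some accessible world.
At s5: \Diamond p \land \neg \neg (\Diamond p \lor r) is true, so \neg (\Diamond p \land \neg \neg (\Diamond p \lor r)) is false.
  At s5: \Diamond p is true, \neg \neg (\Diamond p \lor r) is true, so \Diamond p \land \neg \neg (\Diamond p \lor r) is true.
    At s5: \Diamond p requires p at some successor in {s0, s1, s5}.
      p holds at s0, so \Diamond p is true at s5.
    At s5: \neg (\Diamond p \lor r) is false, so \neg \neg (\Diamond p \lor r) is true.
      At s5: \Diamond p \lor r is true, so \neg (\Diamond p \lor r) is false.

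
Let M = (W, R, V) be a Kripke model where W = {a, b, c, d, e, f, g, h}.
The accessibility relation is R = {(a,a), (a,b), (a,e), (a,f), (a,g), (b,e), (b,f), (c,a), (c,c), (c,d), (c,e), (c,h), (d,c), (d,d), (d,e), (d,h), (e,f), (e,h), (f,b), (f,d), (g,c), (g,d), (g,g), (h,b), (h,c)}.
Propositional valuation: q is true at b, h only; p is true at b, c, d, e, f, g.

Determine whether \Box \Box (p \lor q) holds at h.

Recall that \Box ψ holds at a world iff ψ holds at every accessible world, and \Diamond ψ holds iff ψ holds at some accessible world.
At h: \Box \Box (p \lor q) requires \Box (p \lor q) at every successor {b, c}.
  \Box (p \lor q) fails at c, so \Box \Box (p \lor q) is false at h.
    At c: \Box (p \lor q) requires p \lor q at every successor {a, c, d, e, h}.
      p \lor q fails at a, so \Box (p \lor q) is false at c.

No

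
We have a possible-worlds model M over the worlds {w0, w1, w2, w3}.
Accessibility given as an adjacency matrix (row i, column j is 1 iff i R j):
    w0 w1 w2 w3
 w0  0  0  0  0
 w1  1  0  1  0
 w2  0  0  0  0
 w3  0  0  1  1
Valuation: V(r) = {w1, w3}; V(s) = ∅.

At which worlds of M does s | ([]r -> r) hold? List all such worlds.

w1, w3

Let φ = s | ([]r -> r). Evaluate φ at each world:
  w0 (successors ∅): φ is false.
  w1 (successors {w0, w2}): φ is true.
  w2 (successors ∅): φ is false.
  w3 (successors {w2, w3}): φ is true.
For instance, at w3:
  At w3: s is false, []r -> r is true, so s | ([]r -> r) is true.
    At w3: []r is false, r is true, so []r -> r is true.
      At w3: []r requires r at every successor {w2, w3}.
        r fails at w2, so []r is false at w3.
Satisfying worlds: {w1, w3}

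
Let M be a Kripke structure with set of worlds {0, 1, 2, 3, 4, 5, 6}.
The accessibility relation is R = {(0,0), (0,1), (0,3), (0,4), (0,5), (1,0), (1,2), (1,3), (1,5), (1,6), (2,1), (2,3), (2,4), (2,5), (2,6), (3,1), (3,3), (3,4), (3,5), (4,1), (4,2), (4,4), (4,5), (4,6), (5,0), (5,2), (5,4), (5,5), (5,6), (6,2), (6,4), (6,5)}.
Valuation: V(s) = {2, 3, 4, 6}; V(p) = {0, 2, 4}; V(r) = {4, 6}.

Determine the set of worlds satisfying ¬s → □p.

Let φ = ¬s → □p. Evaluate φ at each world:
  0 (successors {0, 1, 3, 4, 5}): φ is false.
  1 (successors {0, 2, 3, 5, 6}): φ is false.
  2 (successors {1, 3, 4, 5, 6}): φ is true.
  3 (successors {1, 3, 4, 5}): φ is true.
  4 (successors {1, 2, 4, 5, 6}): φ is true.
  5 (successors {0, 2, 4, 5, 6}): φ is false.
  6 (successors {2, 4, 5}): φ is true.
For instance, at 5:
  At 5: ¬s is true, □p is false, so ¬s → □p is false.
    At 5: □p requires p at every successor {0, 2, 4, 5, 6}.
      p fails at 5, so □p is false at 5.
Satisfying worlds: {2, 3, 4, 6}

2, 3, 4, 6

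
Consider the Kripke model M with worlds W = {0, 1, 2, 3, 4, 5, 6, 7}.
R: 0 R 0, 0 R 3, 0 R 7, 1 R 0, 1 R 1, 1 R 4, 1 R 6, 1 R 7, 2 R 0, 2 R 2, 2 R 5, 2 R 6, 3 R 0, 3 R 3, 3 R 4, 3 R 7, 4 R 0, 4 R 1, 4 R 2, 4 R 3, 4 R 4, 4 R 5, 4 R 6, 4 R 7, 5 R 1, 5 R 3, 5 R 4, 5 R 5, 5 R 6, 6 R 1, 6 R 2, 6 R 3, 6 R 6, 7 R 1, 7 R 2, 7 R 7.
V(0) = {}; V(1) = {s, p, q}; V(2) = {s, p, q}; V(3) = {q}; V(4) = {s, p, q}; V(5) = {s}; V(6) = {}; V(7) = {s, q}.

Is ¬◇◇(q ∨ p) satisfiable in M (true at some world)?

Recall that ◇ψ holds at a world iff ψ holds at some accessible world.
Let φ = ¬◇◇(q ∨ p). Evaluate φ at each world:
  0 (successors {0, 3, 7}): φ is false.
  1 (successors {0, 1, 4, 6, 7}): φ is false.
  2 (successors {0, 2, 5, 6}): φ is false.
  3 (successors {0, 3, 4, 7}): φ is false.
  4 (successors {0, 1, 2, 3, 4, 5, 6, 7}): φ is false.
  5 (successors {1, 3, 4, 5, 6}): φ is false.
  6 (successors {1, 2, 3, 6}): φ is false.
  7 (successors {1, 2, 7}): φ is false.
For instance, at 2:
  At 2: ◇◇(q ∨ p) is true, so ¬◇◇(q ∨ p) is false.
    At 2: ◇◇(q ∨ p) requires ◇(q ∨ p) at some successor in {0, 2, 5, 6}.
      ◇(q ∨ p) holds at 0, so ◇◇(q ∨ p) is true at 2.

No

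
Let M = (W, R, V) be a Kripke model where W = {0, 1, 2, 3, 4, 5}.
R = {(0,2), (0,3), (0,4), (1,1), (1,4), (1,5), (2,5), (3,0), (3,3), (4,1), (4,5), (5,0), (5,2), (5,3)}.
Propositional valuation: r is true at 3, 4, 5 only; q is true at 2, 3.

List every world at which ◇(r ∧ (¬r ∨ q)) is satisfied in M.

0, 3, 5

Let φ = ◇(r ∧ (¬r ∨ q)). Evaluate φ at each world:
  0 (successors {2, 3, 4}): φ is true.
  1 (successors {1, 4, 5}): φ is false.
  2 (successors {5}): φ is false.
  3 (successors {0, 3}): φ is true.
  4 (successors {1, 5}): φ is false.
  5 (successors {0, 2, 3}): φ is true.
For instance, at 4:
  At 4: ◇(r ∧ (¬r ∨ q)) requires r ∧ (¬r ∨ q) at some successor in {1, 5}.
    At 1: r ∧ (¬r ∨ q) is false.
    At 5: r ∧ (¬r ∨ q) is false.
  So ◇(r ∧ (¬r ∨ q)) is false at 4.
Satisfying worlds: {0, 3, 5}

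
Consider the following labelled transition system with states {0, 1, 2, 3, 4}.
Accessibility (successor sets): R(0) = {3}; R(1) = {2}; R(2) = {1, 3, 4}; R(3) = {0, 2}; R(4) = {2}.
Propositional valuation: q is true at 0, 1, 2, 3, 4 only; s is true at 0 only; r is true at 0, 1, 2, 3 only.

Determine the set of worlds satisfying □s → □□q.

Let φ = □s → □□q. Evaluate φ at each world:
  0 (successors {3}): φ is true.
  1 (successors {2}): φ is true.
  2 (successors {1, 3, 4}): φ is true.
  3 (successors {0, 2}): φ is true.
  4 (successors {2}): φ is true.
For instance, at 0:
  At 0: □s is false, □□q is true, so □s → □□q is true.
    At 0: □s requires s at every successor {3}.
      s fails at 3, so □s is false at 0.
    At 0: □□q requires □q at every successor {3}.
      At 3: □q is true.
    So □□q is true at 0.
Satisfying worlds: {0, 1, 2, 3, 4}

0, 1, 2, 3, 4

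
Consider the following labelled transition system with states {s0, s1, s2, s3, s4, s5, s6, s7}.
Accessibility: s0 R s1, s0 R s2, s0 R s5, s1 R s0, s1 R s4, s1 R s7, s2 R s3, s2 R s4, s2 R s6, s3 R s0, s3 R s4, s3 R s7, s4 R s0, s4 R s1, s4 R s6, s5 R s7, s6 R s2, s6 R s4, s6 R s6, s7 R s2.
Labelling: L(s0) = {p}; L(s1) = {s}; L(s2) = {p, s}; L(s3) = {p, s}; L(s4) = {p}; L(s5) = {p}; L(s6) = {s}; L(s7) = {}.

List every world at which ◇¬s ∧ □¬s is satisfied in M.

s1, s3, s5

Recall that □ψ holds at a world iff ψ holds at every accessible world, and ◇ψ holds iff ψ holds at some accessible world.
Let φ = ◇¬s ∧ □¬s. Evaluate φ at each world:
  s0 (successors {s1, s2, s5}): φ is false.
  s1 (successors {s0, s4, s7}): φ is true.
  s2 (successors {s3, s4, s6}): φ is false.
  s3 (successors {s0, s4, s7}): φ is true.
  s4 (successors {s0, s1, s6}): φ is false.
  s5 (successors {s7}): φ is true.
  s6 (successors {s2, s4, s6}): φ is false.
  s7 (successors {s2}): φ is false.
For instance, at s3:
  At s3: ◇¬s is true, □¬s is true, so ◇¬s ∧ □¬s is true.
    At s3: ◇¬s requires ¬s at some successor in {s0, s4, s7}.
      ¬s holds at s0, so ◇¬s is true at s3.
    At s3: □¬s requires ¬s at every successor {s0, s4, s7}.
      At s0: ¬s is true.
      At s4: ¬s is true.
      At s7: ¬s is true.
    So □¬s is true at s3.
Satisfying worlds: {s1, s3, s5}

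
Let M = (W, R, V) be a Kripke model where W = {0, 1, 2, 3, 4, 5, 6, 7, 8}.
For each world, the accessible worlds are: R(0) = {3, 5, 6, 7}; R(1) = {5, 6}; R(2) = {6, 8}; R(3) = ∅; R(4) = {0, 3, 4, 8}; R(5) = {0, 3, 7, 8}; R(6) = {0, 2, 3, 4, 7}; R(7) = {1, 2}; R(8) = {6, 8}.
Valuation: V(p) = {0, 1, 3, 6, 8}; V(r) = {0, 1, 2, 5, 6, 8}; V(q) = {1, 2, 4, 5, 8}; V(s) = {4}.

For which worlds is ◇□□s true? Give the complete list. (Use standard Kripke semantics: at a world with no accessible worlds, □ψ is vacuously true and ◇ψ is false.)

Let φ = ◇□□s. Evaluate φ at each world:
  0 (successors {3, 5, 6, 7}): φ is true.
  1 (successors {5, 6}): φ is false.
  2 (successors {6, 8}): φ is false.
  3 (successors ∅): φ is false.
  4 (successors {0, 3, 4, 8}): φ is true.
  5 (successors {0, 3, 7, 8}): φ is true.
  6 (successors {0, 2, 3, 4, 7}): φ is true.
  7 (successors {1, 2}): φ is false.
  8 (successors {6, 8}): φ is false.
For instance, at 1:
  At 1: ◇□□s requires □□s at some successor in {5, 6}.
    At 5: □□s is false.
    At 6: □□s is false.
  So ◇□□s is false at 1.
Satisfying worlds: {0, 4, 5, 6}

0, 4, 5, 6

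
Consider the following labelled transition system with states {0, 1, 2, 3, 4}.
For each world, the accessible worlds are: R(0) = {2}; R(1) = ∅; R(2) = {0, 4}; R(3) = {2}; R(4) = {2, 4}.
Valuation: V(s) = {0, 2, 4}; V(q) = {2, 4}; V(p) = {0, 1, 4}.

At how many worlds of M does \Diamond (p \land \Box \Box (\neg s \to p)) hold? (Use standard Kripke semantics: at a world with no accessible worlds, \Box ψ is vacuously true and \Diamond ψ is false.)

2

Let φ = \Diamond (p \land \Box \Box (\neg s \to p)). Evaluate φ at each world:
  0 (successors {2}): φ is false.
  1 (successors ∅): φ is false.
  2 (successors {0, 4}): φ is true.
  3 (successors {2}): φ is false.
  4 (successors {2, 4}): φ is true.
For instance, at 3:
  At 3: \Diamond (p \land \Box \Box (\neg s \to p)) requires p \land \Box \Box (\neg s \to p) at some successor in {2}.
    At 2: p \land \Box \Box (\neg s \to p) is false.
  So \Diamond (p \land \Box \Box (\neg s \to p)) is false at 3.
Satisfying worlds: {2, 4}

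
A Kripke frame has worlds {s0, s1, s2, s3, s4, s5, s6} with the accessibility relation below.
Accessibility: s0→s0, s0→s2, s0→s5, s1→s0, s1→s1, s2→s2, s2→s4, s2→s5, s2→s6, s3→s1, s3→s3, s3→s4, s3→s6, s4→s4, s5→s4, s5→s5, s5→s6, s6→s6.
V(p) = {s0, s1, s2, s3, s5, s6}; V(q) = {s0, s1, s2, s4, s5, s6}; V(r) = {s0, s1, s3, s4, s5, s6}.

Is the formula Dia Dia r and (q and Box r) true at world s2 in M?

At s2: Dia Dia r is true, q and Box r is false, so Dia Dia r and (q and Box r) is false.
  At s2: Dia Dia r requires Dia r at some successor in {s2, s4, s5, s6}.
    Dia r holds at s2, so Dia Dia r is true at s2.
      At s2: Dia r requires r at some successor in {s2, s4, s5, s6}.
        r holds at s4, so Dia r is true at s2.
  At s2: q is true, Box r is false, so q and Box r is false.
    At s2: Box r requires r at every successor {s2, s4, s5, s6}.
      r fails at s2, so Box r is false at s2.

No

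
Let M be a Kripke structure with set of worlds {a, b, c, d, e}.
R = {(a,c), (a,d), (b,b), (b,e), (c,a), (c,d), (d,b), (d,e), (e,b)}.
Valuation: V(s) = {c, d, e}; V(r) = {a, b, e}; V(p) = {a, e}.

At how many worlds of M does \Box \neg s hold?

Let φ = \Box \neg s. Evaluate φ at each world:
  a (successors {c, d}): φ is false.
  b (successors {b, e}): φ is false.
  c (successors {a, d}): φ is false.
  d (successors {b, e}): φ is false.
  e (successors {b}): φ is true.
For instance, at c:
  At c: \Box \neg s requires \neg s at every successor {a, d}.
    \neg s fails at d, so \Box \neg s is false at c.
Satisfying worlds: {e}

1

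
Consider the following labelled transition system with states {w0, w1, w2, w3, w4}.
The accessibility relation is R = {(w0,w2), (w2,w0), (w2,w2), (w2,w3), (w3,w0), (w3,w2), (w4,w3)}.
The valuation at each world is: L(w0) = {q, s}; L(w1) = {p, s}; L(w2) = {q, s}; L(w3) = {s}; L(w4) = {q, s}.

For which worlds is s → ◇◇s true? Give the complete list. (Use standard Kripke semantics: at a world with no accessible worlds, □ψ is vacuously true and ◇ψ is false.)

w0, w2, w3, w4

Recall that ◇ψ holds at a world iff ψ holds at some accessible world.
Let φ = s → ◇◇s. Evaluate φ at each world:
  w0 (successors {w2}): φ is true.
  w1 (successors ∅): φ is false.
  w2 (successors {w0, w2, w3}): φ is true.
  w3 (successors {w0, w2}): φ is true.
  w4 (successors {w3}): φ is true.
For instance, at w2:
  At w2: s is true, ◇◇s is true, so s → ◇◇s is true.
    At w2: ◇◇s requires ◇s at some successor in {w0, w2, w3}.
      ◇s holds at w0, so ◇◇s is true at w2.
Satisfying worlds: {w0, w2, w3, w4}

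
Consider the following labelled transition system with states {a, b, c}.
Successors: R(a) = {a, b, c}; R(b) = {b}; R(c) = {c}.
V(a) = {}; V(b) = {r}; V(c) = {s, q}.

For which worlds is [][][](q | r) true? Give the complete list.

b, c

Recall that []ψ holds at a world iff ψ holds at every accessible world, and <>ψ holds iff ψ holds at some accessible world.
Let φ = [][][](q | r). Evaluate φ at each world:
  a (successors {a, b, c}): φ is false.
  b (successors {b}): φ is true.
  c (successors {c}): φ is true.
For instance, at b:
  At b: [][][](q | r) requires [][](q | r) at every successor {b}.
      At b: [][](q | r) requires [](q | r) at every successor {b}.
        At b: [](q | r) is true.
      So [][](q | r) is true at b.
  So [][][](q | r) is true at b.
Satisfying worlds: {b, c}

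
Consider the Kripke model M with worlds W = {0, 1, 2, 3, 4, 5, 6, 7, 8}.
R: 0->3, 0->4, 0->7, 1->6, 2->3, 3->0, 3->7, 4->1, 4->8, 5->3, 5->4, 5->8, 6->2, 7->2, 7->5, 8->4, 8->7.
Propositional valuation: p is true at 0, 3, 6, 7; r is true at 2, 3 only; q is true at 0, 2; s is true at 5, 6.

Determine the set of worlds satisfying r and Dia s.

Let φ = r and Dia s. Evaluate φ at each world:
  0 (successors {3, 4, 7}): φ is false.
  1 (successors {6}): φ is false.
  2 (successors {3}): φ is false.
  3 (successors {0, 7}): φ is false.
  4 (successors {1, 8}): φ is false.
  5 (successors {3, 4, 8}): φ is false.
  6 (successors {2}): φ is false.
  7 (successors {2, 5}): φ is false.
  8 (successors {4, 7}): φ is false.
For instance, at 7:
  At 7: r is false, Dia s is true, so r and Dia s is false.
    At 7: Dia s requires s at some successor in {2, 5}.
      s holds at 5, so Dia s is true at 7.
Satisfying worlds: none.

none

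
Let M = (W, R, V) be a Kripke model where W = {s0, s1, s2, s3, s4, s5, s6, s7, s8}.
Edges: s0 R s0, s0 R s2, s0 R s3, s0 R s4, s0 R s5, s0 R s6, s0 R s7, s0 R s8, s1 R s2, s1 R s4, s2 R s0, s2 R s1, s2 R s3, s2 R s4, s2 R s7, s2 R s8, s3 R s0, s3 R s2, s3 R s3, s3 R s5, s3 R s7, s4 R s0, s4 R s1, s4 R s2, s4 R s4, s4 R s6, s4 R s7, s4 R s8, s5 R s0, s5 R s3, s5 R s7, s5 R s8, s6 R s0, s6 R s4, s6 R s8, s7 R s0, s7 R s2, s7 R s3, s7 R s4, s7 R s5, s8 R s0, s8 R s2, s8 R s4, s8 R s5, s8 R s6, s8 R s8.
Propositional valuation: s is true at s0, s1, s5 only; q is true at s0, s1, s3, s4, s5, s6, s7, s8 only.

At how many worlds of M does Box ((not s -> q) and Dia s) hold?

Let φ = Box ((not s -> q) and Dia s). Evaluate φ at each world:
  s0 (successors {s0, s2, s3, s4, s5, s6, s7, s8}): φ is false.
  s1 (successors {s2, s4}): φ is false.
  s2 (successors {s0, s1, s3, s4, s7, s8}): φ is false.
  s3 (successors {s0, s2, s3, s5, s7}): φ is false.
  s4 (successors {s0, s1, s2, s4, s6, s7, s8}): φ is false.
  s5 (successors {s0, s3, s7, s8}): φ is true.
  s6 (successors {s0, s4, s8}): φ is true.
  s7 (successors {s0, s2, s3, s4, s5}): φ is false.
  s8 (successors {s0, s2, s4, s5, s6, s8}): φ is false.
For instance, at s7:
  At s7: Box ((not s -> q) and Dia s) requires (not s -> q) and Dia s at every successor {s0, s2, s3, s4, s5}.
    (not s -> q) and Dia s fails at s2, so Box ((not s -> q) and Dia s) is false at s7.
      At s2: not s -> q is false, Dia s is true, so (not s -> q) and Dia s is false.
Satisfying worlds: {s5, s6}

2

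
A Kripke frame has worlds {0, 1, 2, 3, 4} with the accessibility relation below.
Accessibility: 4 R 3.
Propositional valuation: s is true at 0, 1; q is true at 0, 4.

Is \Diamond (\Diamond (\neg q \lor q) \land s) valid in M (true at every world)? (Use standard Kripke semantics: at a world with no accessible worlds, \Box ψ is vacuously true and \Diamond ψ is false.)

Recall that \Diamond ψ holds at a world iff ψ holds at some accessible world.
Let φ = \Diamond (\Diamond (\neg q \lor q) \land s). Evaluate φ at each world:
  0 (successors ∅): φ is false.
  1 (successors ∅): φ is false.
  2 (successors ∅): φ is false.
  3 (successors ∅): φ is false.
  4 (successors {3}): φ is false.
Detail at 0 (counterexample):
  At 0: no accessible worlds, so \Diamond (\Diamond (\neg q \lor q) \land s) is false.

No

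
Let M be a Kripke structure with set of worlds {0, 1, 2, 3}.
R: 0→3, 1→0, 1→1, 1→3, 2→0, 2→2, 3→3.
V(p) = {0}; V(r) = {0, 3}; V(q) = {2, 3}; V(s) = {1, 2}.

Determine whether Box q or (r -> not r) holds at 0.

Yes

Recall that Box ψ holds at a world iff ψ holds at every accessible world, and Dia ψ holds iff ψ holds at some accessible world.
At 0: Box q is true, r -> not r is false, so Box q or (r -> not r) is true.
  At 0: Box q requires q at every successor {3}.
    At 3: q is true.
  So Box q is true at 0.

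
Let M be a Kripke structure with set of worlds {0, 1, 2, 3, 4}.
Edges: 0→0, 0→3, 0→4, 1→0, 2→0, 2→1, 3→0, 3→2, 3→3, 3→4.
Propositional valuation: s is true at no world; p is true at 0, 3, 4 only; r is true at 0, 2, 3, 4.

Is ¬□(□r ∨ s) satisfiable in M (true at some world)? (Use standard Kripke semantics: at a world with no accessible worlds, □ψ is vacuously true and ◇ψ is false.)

Let φ = ¬□(□r ∨ s). Evaluate φ at each world:
  0 (successors {0, 3, 4}): φ is false.
  1 (successors {0}): φ is false.
  2 (successors {0, 1}): φ is false.
  3 (successors {0, 2, 3, 4}): φ is true.
  4 (successors ∅): φ is false.
Detail at 3 (witness):
  At 3: □(□r ∨ s) is false, so ¬□(□r ∨ s) is true.
    At 3: □(□r ∨ s) requires □r ∨ s at every successor {0, 2, 3, 4}.
      □r ∨ s fails at 2, so □(□r ∨ s) is false at 3.

Yes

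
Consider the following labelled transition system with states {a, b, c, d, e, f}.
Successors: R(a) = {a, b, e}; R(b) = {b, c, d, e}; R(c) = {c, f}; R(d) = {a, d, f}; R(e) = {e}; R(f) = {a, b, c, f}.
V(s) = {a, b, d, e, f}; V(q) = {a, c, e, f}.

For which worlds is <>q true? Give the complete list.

a, b, c, d, e, f

Recall that <>ψ holds at a world iff ψ holds at some accessible world.
Let φ = <>q. Evaluate φ at each world:
  a (successors {a, b, e}): φ is true.
  b (successors {b, c, d, e}): φ is true.
  c (successors {c, f}): φ is true.
  d (successors {a, d, f}): φ is true.
  e (successors {e}): φ is true.
  f (successors {a, b, c, f}): φ is true.
For instance, at f:
  At f: <>q requires q at some successor in {a, b, c, f}.
    q holds at a, so <>q is true at f.
Satisfying worlds: {a, b, c, d, e, f}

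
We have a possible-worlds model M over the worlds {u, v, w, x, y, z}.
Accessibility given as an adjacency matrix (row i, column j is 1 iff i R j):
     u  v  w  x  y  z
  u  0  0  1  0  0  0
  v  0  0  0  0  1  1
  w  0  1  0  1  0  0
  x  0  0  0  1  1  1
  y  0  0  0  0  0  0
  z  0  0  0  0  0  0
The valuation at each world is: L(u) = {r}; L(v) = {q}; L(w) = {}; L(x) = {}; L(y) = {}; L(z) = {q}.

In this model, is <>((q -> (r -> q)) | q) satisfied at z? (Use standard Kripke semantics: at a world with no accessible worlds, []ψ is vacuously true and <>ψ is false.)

No

Recall that <>ψ holds at a world iff ψ holds at some accessible world.
At z: no accessible worlds, so <>((q -> (r -> q)) | q) is false.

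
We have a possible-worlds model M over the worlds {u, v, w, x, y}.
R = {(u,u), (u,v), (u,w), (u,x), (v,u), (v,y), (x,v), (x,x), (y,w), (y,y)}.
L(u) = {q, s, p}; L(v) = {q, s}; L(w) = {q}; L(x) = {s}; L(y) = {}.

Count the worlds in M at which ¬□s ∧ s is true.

2

Let φ = ¬□s ∧ s. Evaluate φ at each world:
  u (successors {u, v, w, x}): φ is true.
  v (successors {u, y}): φ is true.
  w (successors ∅): φ is false.
  x (successors {v, x}): φ is false.
  y (successors {w, y}): φ is false.
For instance, at u:
  At u: ¬□s is true, s is true, so ¬□s ∧ s is true.
    At u: □s is false, so ¬□s is true.
      At u: □s requires s at every successor {u, v, w, x}.
        s fails at w, so □s is false at u.
Satisfying worlds: {u, v}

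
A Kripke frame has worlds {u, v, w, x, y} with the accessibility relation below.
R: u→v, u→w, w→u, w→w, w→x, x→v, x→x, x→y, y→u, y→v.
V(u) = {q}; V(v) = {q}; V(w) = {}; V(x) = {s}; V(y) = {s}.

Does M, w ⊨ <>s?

Yes

Recall that <>ψ holds at a world iff ψ holds at some accessible world.
At w: <>s requires s at some successor in {u, w, x}.
  s holds at x, so <>s is true at w.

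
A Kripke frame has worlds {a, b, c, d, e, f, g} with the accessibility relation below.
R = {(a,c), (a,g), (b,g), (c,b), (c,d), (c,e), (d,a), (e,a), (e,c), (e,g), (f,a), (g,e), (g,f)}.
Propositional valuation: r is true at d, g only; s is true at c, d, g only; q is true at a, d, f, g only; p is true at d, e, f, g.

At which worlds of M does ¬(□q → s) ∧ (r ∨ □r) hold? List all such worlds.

Let φ = ¬(□q → s) ∧ (r ∨ □r). Evaluate φ at each world:
  a (successors {c, g}): φ is false.
  b (successors {g}): φ is true.
  c (successors {b, d, e}): φ is false.
  d (successors {a}): φ is false.
  e (successors {a, c, g}): φ is false.
  f (successors {a}): φ is false.
  g (successors {e, f}): φ is false.
For instance, at d:
  At d: ¬(□q → s) is false, r ∨ □r is true, so ¬(□q → s) ∧ (r ∨ □r) is false.
    At d: □q → s is true, so ¬(□q → s) is false.
      At d: □q is true, s is true, so □q → s is true.
    At d: r is true, □r is false, so r ∨ □r is true.
      At d: □r requires r at every successor {a}.
        r fails at a, so □r is false at d.
Satisfying worlds: {b}

b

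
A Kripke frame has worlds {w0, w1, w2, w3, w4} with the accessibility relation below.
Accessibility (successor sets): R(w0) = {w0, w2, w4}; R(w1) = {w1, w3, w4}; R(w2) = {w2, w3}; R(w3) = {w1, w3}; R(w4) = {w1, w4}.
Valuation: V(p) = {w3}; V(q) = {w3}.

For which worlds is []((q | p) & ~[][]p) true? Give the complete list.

none

Let φ = []((q | p) & ~[][]p). Evaluate φ at each world:
  w0 (successors {w0, w2, w4}): φ is false.
  w1 (successors {w1, w3, w4}): φ is false.
  w2 (successors {w2, w3}): φ is false.
  w3 (successors {w1, w3}): φ is false.
  w4 (successors {w1, w4}): φ is false.
For instance, at w2:
  At w2: []((q | p) & ~[][]p) requires (q | p) & ~[][]p at every successor {w2, w3}.
    (q | p) & ~[][]p fails at w2, so []((q | p) & ~[][]p) is false at w2.
      At w2: q | p is false, ~[][]p is true, so (q | p) & ~[][]p is false.
Satisfying worlds: none.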